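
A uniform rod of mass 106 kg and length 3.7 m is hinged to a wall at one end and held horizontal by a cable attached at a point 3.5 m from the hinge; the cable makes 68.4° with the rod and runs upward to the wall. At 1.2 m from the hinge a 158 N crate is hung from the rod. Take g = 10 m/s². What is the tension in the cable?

T ≈ 661 N

Take torques about the hinge: T sin 68.4° · 3.5 = 106×10×1.85 + 158×1.2 = 2150.6 N·m.
So T = 2150.6 / (0.9298 × 3.5) = 660.87 N.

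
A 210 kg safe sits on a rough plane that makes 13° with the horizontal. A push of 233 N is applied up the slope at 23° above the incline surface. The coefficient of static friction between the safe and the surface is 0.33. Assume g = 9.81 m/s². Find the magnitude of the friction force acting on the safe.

f ≈ 249 N

Axes along / perpendicular to the incline. W sin 13° = 463.4 N down-slope; W cos 13° = 2007 N into the surface.
Perpendicular: N = W cos 13° − P sin 23° = 2007 − 91.04 = 1916 N.
Along incline: P cos 23° + f = W sin 13° (friction acts up-slope) → f = 463.4 − 214.5 = 248.9 N.
|f| = 248.9 N ≤ μN = 632.4 N, so the safe is indeed static.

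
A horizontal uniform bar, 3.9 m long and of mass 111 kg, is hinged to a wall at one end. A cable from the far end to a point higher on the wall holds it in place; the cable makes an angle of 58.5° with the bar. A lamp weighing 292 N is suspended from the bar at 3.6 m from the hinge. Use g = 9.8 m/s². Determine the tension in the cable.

T ≈ 954 N

Take torques about the hinge: T sin 58.5° · 3.9 = 111×9.8×1.95 + 292×3.6 = 3172.4 N·m.
So T = 3172.4 / (0.8526 × 3.9) = 954.02 N.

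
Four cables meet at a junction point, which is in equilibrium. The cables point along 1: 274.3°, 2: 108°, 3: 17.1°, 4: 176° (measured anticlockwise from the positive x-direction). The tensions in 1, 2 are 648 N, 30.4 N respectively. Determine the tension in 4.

Resolve: ΣF_x = 648 cos 274.3° + 30.4 cos 108° + T_3 cos 17.1° + T_4 cos 176° = 0.
        ΣF_y = 648 sin 274.3° + 30.4 sin 108° + T_3 sin 17.1° + T_4 sin 176° = 0.
The known terms sum to (39.19, -617.3) N, so 0.9558 T_3 − 0.9976 T_4 = -39.19 and 0.2940 T_3 + 0.0698 T_4 = 617.3.
Solving simultaneously: T_3 = 1703 N, T_4 = 1671 N.

T_4 ≈ 1670 N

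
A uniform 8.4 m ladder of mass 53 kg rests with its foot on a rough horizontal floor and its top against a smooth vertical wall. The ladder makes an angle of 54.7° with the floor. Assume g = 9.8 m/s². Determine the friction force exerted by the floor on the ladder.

Torques about the foot: N_wall · 8.4 sin 54.7° = 53×9.8×4.2 cos 54.7° → N_wall = 183.88 N.
ΣF_x = 0: f_floor = N_wall = 183.88 N.

f ≈ 184 N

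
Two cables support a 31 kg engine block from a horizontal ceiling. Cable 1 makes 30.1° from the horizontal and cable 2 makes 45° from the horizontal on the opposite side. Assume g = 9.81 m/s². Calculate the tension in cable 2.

T_2 ≈ 272 N

Weight W = 31 × 9.81 = 304.1 N acts straight down.
Horizontal: T_1 cos 30.1° = T_2 cos 45°  →  T_1 = 0.8173 T_2.
Vertical: T_1 sin 30.1° + T_2 sin 45° = 304.1.
Substituting the horizontal relation into the vertical equation gives 1.117 T_2 = 304.1, so T_2 = 272.3 N.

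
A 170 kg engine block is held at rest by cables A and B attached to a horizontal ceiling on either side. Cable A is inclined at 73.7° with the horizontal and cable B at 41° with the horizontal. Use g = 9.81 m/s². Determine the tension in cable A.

Weight W = 170 × 9.81 = 1668 N acts straight down.
Horizontal: T_A cos 73.7° = T_B cos 41°  →  T_B = 0.3719 T_A.
Vertical: T_A sin 73.7° + T_B sin 41° = 1668.
Substituting the horizontal relation into the vertical equation gives 1.204 T_A = 1668, so T_A = 1385 N.

T_A ≈ 1390 N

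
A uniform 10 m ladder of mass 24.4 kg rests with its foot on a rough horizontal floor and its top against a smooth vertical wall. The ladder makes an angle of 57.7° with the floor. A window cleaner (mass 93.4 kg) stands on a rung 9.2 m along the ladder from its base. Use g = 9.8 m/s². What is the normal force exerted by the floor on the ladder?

N_floor ≈ 1150 N

ΣF_y = 0: N_floor = 24.4×9.8 + 93.4×9.8 = 1154.4 N.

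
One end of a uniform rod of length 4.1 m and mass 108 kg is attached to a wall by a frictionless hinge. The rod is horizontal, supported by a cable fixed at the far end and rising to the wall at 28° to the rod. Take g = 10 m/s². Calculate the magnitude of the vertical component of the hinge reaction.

Take torques about the hinge: T sin 28° · 4.1 = 108×10×2.05 = 2214 N·m.
So T = 2214 / (0.4695 × 4.1) = 1150.2 N.
ΣF_y = 0: H_y = (108×10) − T sin 28° = 1080 − 540 = 540 N.

|H_y| ≈ 540 N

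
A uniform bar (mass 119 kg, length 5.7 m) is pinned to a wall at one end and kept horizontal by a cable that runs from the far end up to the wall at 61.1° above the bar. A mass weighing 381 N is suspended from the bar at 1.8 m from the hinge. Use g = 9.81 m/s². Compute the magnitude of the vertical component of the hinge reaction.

Take torques about the hinge: T sin 61.1° · 5.7 = 119×9.81×2.85 + 381×1.8 = 4012.9 N·m.
So T = 4012.9 / (0.8755 × 5.7) = 804.16 N.
ΣF_y = 0: H_y = (119×9.81 + 381) − T sin 61.1° = 1548.4 − 704.01 = 844.38 N.

|H_y| ≈ 844 N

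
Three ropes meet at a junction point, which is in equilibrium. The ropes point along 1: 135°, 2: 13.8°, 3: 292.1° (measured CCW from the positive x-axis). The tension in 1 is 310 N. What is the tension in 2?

Resolve: ΣF_x = 310 cos 135° + T_2 cos 13.8° + T_3 cos 292.1° = 0.
        ΣF_y = 310 sin 135° + T_2 sin 13.8° + T_3 sin 292.1° = 0.
The known terms sum to (-219.2, 219.2) N, so 0.9711 T_2 + 0.3762 T_3 = 219.2 and 0.2385 T_2 − 0.9265 T_3 = -219.2.
Solving simultaneously: T_2 = 121.9 N, T_3 = 268 N.

T_2 ≈ 122 N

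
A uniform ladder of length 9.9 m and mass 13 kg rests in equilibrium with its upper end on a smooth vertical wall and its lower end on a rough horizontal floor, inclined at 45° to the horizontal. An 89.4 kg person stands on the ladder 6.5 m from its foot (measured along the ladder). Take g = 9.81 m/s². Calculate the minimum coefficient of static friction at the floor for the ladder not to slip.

μ_min ≈ 0.637

ΣF_y = 0: N_floor = 13×9.81 + 89.4×9.81 = 1004.5 N.
Torques about the foot: N_wall · 9.9 sin 45° = 13×9.81×4.95 cos 45° + 89.4×9.81×6.5 cos 45° → N_wall = 639.58 N.
ΣF_x = 0: f_floor = N_wall = 639.58 N.
μ_min = f_floor / N_floor = 639.58 / 1004.5 = 0.6367.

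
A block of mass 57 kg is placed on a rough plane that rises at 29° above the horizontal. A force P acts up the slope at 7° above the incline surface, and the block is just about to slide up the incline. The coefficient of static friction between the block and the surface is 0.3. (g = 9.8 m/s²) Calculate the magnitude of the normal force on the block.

On the verge of sliding up the incline, friction equals μN and acts down the slope.
Perpendicular: N + P sin 7° = W cos 29° = 488.6 N.
Along incline: P cos 7° = W sin 29° + μN  with W sin 29° = 270.8 N.
Solving the pair for P and N: P = 405.6 N, N = 439.1 N (and f = μN = 131.7 N).

N ≈ 439 N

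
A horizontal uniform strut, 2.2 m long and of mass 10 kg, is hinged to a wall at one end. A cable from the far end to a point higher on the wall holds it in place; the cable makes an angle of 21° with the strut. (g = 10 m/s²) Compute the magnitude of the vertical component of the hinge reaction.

|H_y| ≈ 50 N

Take torques about the hinge: T sin 21° · 2.2 = 10×10×1.1 = 110 N·m.
So T = 110 / (0.3584 × 2.2) = 139.52 N.
ΣF_y = 0: H_y = (10×10) − T sin 21° = 100 − 50 = 50 N.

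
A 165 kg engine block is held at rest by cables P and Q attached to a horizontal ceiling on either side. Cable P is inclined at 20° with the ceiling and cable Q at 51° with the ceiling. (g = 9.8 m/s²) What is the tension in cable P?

T_P ≈ 1080 N

Weight W = 165 × 9.8 = 1617 N acts straight down.
Horizontal: T_P cos 20° = T_Q cos 51°  →  T_Q = 1.493 T_P.
Vertical: T_P sin 20° + T_Q sin 51° = 1617.
Substituting the horizontal relation into the vertical equation gives 1.502 T_P = 1617, so T_P = 1076 N.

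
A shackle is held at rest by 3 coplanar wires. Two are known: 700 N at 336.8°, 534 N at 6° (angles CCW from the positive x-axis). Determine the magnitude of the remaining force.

F ≈ 1190 N

Sum the known components: ΣF_x = 1174 N, ΣF_y = -219.9 N.
For equilibrium the remaining force must supply (−ΣF_x, −ΣF_y) = (-1174, 219.9) N.
Magnitude = √((-1174)² + (219.9)²) = 1195 N; direction = atan2(219.9, -1174) = 169.4°.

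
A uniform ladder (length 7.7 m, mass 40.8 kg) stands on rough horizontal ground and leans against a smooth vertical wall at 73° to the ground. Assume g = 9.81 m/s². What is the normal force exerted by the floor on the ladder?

N_floor ≈ 400 N

ΣF_y = 0: N_floor = 40.8×9.81 = 400.25 N.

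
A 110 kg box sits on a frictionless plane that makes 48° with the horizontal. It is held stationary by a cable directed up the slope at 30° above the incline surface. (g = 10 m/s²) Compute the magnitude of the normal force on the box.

Take axes along and perpendicular to the incline. Weight components: W sin 48° = 817.5 N down-slope, W cos 48° = 736 N into the surface.
Along incline: T cos 30° = W sin 48° → T = 943.9 N.
Perpendicular: N = W cos 48° − T sin 30° = 264.1 N.

N ≈ 264 N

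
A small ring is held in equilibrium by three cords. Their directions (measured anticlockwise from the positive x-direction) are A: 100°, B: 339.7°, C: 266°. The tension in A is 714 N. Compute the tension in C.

T_C ≈ 642 N

Resolve: ΣF_x = 714 cos 100° + T_B cos 339.7° + T_C cos 266° = 0.
        ΣF_y = 714 sin 100° + T_B sin 339.7° + T_C sin 266° = 0.
The known terms sum to (-124, 703.2) N, so 0.9379 T_B − 0.0698 T_C = 124 and -0.3469 T_B − 0.9976 T_C = -703.2.
Solving simultaneously: T_B = 180 N, T_C = 642.3 N.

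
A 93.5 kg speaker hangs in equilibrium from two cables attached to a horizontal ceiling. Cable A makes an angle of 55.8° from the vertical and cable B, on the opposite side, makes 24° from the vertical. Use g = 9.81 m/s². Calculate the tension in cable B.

T_B ≈ 771 N

Angles from the horizontal: cable A is 90° − 55.8° = 34.2°, cable B is 90° − 24° = 66°.
Weight W = 93.5 × 9.81 = 917.2 N acts straight down.
Horizontal: T_A cos 34.2° = T_B cos 66°  →  T_A = 0.4918 T_B.
Vertical: T_A sin 34.2° + T_B sin 66° = 917.2.
Substituting the horizontal relation into the vertical equation gives 1.19 T_B = 917.2, so T_B = 770.8 N.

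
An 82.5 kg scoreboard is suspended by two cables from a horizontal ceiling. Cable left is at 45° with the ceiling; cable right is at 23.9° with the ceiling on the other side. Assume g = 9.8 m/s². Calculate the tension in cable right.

Weight W = 82.5 × 9.8 = 808.5 N acts straight down.
Horizontal: T_left cos 45° = T_right cos 23.9°  →  T_left = 1.293 T_right.
Vertical: T_left sin 45° + T_right sin 23.9° = 808.5.
Substituting the horizontal relation into the vertical equation gives 1.319 T_right = 808.5, so T_right = 612.8 N.

T_right ≈ 613 N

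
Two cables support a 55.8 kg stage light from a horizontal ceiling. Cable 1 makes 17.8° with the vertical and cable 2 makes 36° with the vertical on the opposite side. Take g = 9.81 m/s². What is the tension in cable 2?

T_2 ≈ 207 N

Angles from the horizontal: cable 1 is 90° − 17.8° = 72.2°, cable 2 is 90° − 36° = 54°.
Weight W = 55.8 × 9.81 = 547.4 N acts straight down.
Horizontal: T_1 cos 72.2° = T_2 cos 54°  →  T_1 = 1.923 T_2.
Vertical: T_1 sin 72.2° + T_2 sin 54° = 547.4.
Substituting the horizontal relation into the vertical equation gives 2.64 T_2 = 547.4, so T_2 = 207.4 N.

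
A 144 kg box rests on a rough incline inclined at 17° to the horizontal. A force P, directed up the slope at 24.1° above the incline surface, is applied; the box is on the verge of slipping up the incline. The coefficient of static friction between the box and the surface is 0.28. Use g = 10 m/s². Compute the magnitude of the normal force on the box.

N ≈ 1060 N

On the verge of sliding up the incline, friction equals μN and acts down the slope.
Perpendicular: N + P sin 24.1° = W cos 17° = 1377 N.
Along incline: P cos 24.1° = W sin 17° + μN  with W sin 17° = 421 N.
Solving the pair for P and N: P = 785.3 N, N = 1056 N (and f = μN = 295.8 N).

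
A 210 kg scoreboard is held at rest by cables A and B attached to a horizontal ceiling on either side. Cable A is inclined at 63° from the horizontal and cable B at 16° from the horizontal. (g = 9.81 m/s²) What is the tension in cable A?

Weight W = 210 × 9.81 = 2060 N acts straight down.
Horizontal: T_A cos 63° = T_B cos 16°  →  T_B = 0.4723 T_A.
Vertical: T_A sin 63° + T_B sin 16° = 2060.
Substituting the horizontal relation into the vertical equation gives 1.021 T_A = 2060, so T_A = 2017 N.

T_A ≈ 2020 N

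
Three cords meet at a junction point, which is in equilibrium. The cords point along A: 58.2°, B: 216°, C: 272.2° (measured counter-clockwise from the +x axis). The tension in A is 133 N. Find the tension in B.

T_B ≈ 89.5 N

Resolve: ΣF_x = 133 cos 58.2° + T_B cos 216° + T_C cos 272.2° = 0.
        ΣF_y = 133 sin 58.2° + T_B sin 216° + T_C sin 272.2° = 0.
The known terms sum to (70.09, 113) N, so -0.8090 T_B + 0.0384 T_C = -70.09 and -0.5878 T_B − 0.9993 T_C = -113.
Solving simultaneously: T_B = 89.50 N, T_C = 60.47 N.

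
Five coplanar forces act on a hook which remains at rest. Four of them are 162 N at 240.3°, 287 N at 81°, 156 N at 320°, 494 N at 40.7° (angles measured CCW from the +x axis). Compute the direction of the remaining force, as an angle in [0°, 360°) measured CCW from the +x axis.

θ ≈ 218°

Sum the known components: ΣF_x = 458.7 N, ΣF_y = 364.6 N.
For equilibrium the remaining force must supply (−ΣF_x, −ΣF_y) = (-458.7, -364.6) N.
Magnitude = √((-458.7)² + (-364.6)²) = 585.9 N; direction = atan2(-364.6, -458.7) = 218.5°.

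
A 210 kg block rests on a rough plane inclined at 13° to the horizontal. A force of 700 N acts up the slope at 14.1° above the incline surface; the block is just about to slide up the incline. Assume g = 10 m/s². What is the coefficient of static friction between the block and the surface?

On the verge of sliding up the incline, friction is at its maximum μN and acts down the slope.
Perpendicular to incline: N = W cos 13° − P sin 14.1° = 2046 − 170.5 = 1876 N.
Along incline: P cos 14.1° − μN = W sin 13° → μ = −(W sin 13° − P cos 14.1°) / N = 0.1101.

μ ≈ 0.110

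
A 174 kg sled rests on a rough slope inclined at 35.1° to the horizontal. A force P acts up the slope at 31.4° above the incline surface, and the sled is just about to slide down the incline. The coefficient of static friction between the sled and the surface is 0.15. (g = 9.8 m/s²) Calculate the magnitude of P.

On the verge of sliding down the incline, friction equals μN and acts up the slope.
Perpendicular: N + P sin 31.4° = W cos 35.1° = 1395 N.
Along incline: P cos 31.4° + μN = W sin 35.1° with W sin 35.1° = 980.5 N.
Solving the pair for P and N: P = 994.6 N, N = 876.9 N (and f = μN = 131.5 N).

P ≈ 995 N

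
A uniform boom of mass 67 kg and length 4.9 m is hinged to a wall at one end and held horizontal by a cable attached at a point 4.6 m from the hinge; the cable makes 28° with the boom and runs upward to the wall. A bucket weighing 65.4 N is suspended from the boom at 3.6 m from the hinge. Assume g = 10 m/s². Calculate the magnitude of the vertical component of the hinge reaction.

|H_y| ≈ 327 N

Take torques about the hinge: T sin 28° · 4.6 = 67×10×2.45 + 65.4×3.6 = 1876.9 N·m.
So T = 1876.9 / (0.4695 × 4.6) = 869.13 N.
ΣF_y = 0: H_y = (67×10 + 65.4) − T sin 28° = 735.4 − 408.03 = 327.37 N.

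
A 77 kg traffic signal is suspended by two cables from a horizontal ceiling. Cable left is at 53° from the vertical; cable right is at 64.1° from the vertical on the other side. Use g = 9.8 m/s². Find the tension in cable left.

Angles from the horizontal: cable left is 90° − 53° = 37°, cable right is 90° − 64.1° = 25.9°.
Weight W = 77 × 9.8 = 754.6 N acts straight down.
Horizontal: T_left cos 37° = T_right cos 25.9°  →  T_right = 0.8878 T_left.
Vertical: T_left sin 37° + T_right sin 25.9° = 754.6.
Substituting the horizontal relation into the vertical equation gives 0.9896 T_left = 754.6, so T_left = 762.5 N.

T_left ≈ 763 N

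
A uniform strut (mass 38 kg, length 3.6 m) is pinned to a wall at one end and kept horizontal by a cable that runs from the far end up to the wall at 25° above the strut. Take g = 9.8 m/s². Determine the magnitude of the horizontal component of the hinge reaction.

Take torques about the hinge: T sin 25° · 3.6 = 38×9.8×1.8 = 670.32 N·m.
So T = 670.32 / (0.4226 × 3.6) = 440.59 N.
ΣF_x = 0: H_x = T cos 25° = 399.31 N.

H_x ≈ 399 N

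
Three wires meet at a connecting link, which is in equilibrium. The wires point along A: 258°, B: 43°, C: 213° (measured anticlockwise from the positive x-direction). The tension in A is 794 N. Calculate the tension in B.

Resolve: ΣF_x = 794 cos 258° + T_B cos 43° + T_C cos 213° = 0.
        ΣF_y = 794 sin 258° + T_B sin 43° + T_C sin 213° = 0.
The known terms sum to (-165.1, -776.6) N, so 0.7314 T_B − 0.8387 T_C = 165.1 and 0.6820 T_B − 0.5446 T_C = 776.6.
Solving simultaneously: T_B = 3233 N, T_C = 2623 N.

T_B ≈ 3230 N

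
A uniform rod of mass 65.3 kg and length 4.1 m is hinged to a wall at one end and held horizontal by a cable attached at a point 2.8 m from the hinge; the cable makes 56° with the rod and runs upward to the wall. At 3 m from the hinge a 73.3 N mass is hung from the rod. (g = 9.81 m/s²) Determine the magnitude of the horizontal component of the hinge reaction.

H_x ≈ 369 N

Take torques about the hinge: T sin 56° · 2.8 = 65.3×9.81×2.05 + 73.3×3 = 1533.1 N·m.
So T = 1533.1 / (0.8290 × 2.8) = 660.45 N.
ΣF_x = 0: H_x = T cos 56° = 369.32 N.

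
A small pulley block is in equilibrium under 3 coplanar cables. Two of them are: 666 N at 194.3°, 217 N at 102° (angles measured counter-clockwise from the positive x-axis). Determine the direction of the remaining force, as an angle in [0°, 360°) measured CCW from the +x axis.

θ ≈ 356°

Sum the known components: ΣF_x = -690.5 N, ΣF_y = 47.76 N.
For equilibrium the remaining force must supply (−ΣF_x, −ΣF_y) = (690.5, -47.76) N.
Magnitude = √((690.5)² + (-47.76)²) = 692.1 N; direction = atan2(-47.76, 690.5) = 356.0°.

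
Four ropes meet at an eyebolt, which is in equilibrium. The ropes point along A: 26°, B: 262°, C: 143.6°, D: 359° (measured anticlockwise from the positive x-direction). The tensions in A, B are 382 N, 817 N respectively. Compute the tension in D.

T_D ≈ 656 N

Resolve: ΣF_x = 382 cos 26° + 817 cos 262° + T_C cos 143.6° + T_D cos 359° = 0.
        ΣF_y = 382 sin 26° + 817 sin 262° + T_C sin 143.6° + T_D sin 359° = 0.
The known terms sum to (229.6, -641.6) N, so -0.8049 T_C + 0.9998 T_D = -229.6 and 0.5934 T_C − 0.0175 T_D = 641.6.
Solving simultaneously: T_C = 1100 N, T_D = 656.2 N.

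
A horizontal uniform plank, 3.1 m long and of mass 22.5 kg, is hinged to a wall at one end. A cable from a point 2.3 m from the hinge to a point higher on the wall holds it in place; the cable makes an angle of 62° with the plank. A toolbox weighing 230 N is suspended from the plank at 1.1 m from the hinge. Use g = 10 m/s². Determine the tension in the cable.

Take torques about the hinge: T sin 62° · 2.3 = 22.5×10×1.55 + 230×1.1 = 601.75 N·m.
So T = 601.75 / (0.8829 × 2.3) = 296.31 N.

T ≈ 296 N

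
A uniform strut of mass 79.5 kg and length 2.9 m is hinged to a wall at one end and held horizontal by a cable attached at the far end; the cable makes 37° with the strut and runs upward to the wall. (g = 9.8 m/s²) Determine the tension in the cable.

Take torques about the hinge: T sin 37° · 2.9 = 79.5×9.8×1.45 = 1129.7 N·m.
So T = 1129.7 / (0.6018 × 2.9) = 647.29 N.

T ≈ 647 N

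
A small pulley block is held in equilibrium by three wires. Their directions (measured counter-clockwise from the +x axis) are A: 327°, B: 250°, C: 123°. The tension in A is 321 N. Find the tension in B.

Resolve: ΣF_x = 321 cos 327° + T_B cos 250° + T_C cos 123° = 0.
        ΣF_y = 321 sin 327° + T_B sin 250° + T_C sin 123° = 0.
The known terms sum to (269.2, -174.8) N, so -0.3420 T_B − 0.5446 T_C = -269.2 and -0.9397 T_B + 0.8387 T_C = 174.8.
Solving simultaneously: T_B = 163.5 N, T_C = 391.6 N.

T_B ≈ 163 N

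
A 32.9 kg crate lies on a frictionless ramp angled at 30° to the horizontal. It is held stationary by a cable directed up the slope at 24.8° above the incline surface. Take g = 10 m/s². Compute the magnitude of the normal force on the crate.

Take axes along and perpendicular to the incline. Weight components: W sin 30° = 164.5 N down-slope, W cos 30° = 284.9 N into the surface.
Along incline: T cos 24.8° = W sin 30° → T = 181.2 N.
Perpendicular: N = W cos 30° − T sin 24.8° = 208.9 N.

N ≈ 209 N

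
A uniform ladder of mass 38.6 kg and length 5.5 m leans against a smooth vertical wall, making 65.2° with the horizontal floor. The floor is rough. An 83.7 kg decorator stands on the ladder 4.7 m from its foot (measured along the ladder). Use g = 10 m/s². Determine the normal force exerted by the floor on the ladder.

ΣF_y = 0: N_floor = 38.6×10 + 83.7×10 = 1223 N.

N_floor ≈ 1220 N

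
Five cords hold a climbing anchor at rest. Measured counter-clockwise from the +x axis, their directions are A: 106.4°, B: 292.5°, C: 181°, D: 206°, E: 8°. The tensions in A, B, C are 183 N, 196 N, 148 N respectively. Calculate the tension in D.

T_D ≈ 30.1 N

Resolve: ΣF_x = 183 cos 106.4° + 196 cos 292.5° + 148 cos 181° + T_D cos 206° + T_E cos 8° = 0.
        ΣF_y = 183 sin 106.4° + 196 sin 292.5° + 148 sin 181° + T_D sin 206° + T_E sin 8° = 0.
The known terms sum to (-124.6, -8.109) N, so -0.8988 T_D + 0.9903 T_E = 124.6 and -0.4384 T_D + 0.1392 T_E = 8.109.
Solving simultaneously: T_D = 30.15 N, T_E = 153.2 N.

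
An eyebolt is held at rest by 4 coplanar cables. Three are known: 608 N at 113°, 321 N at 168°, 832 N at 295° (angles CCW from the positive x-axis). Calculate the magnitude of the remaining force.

F ≈ 237 N

Sum the known components: ΣF_x = -199.9 N, ΣF_y = -127.6 N.
For equilibrium the remaining force must supply (−ΣF_x, −ΣF_y) = (199.9, 127.6) N.
Magnitude = √((199.9)² + (127.6)²) = 237.2 N; direction = atan2(127.6, 199.9) = 32.6°.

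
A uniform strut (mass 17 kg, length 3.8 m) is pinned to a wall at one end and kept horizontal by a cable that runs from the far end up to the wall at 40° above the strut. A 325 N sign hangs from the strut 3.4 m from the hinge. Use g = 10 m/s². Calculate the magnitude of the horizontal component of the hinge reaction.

Take torques about the hinge: T sin 40° · 3.8 = 17×10×1.9 + 325×3.4 = 1428 N·m.
So T = 1428 / (0.6428 × 3.8) = 584.62 N.
ΣF_x = 0: H_x = T cos 40° = 447.85 N.

H_x ≈ 448 N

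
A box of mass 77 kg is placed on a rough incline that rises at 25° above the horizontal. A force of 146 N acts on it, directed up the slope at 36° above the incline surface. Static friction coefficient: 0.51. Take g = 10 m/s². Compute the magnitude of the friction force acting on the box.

f ≈ 207 N

Axes along / perpendicular to the incline. W sin 25° = 325.4 N down-slope; W cos 25° = 697.9 N into the surface.
Perpendicular: N = W cos 25° − P sin 36° = 697.9 − 85.82 = 612 N.
Along incline: P cos 36° + f = W sin 25° (friction acts up-slope) → f = 325.4 − 118.1 = 207.3 N.
|f| = 207.3 N ≤ μN = 312.1 N, so the box is indeed static.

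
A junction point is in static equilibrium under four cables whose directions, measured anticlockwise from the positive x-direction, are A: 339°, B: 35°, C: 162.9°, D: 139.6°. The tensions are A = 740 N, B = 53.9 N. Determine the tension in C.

T_C ≈ 753 N

Resolve: ΣF_x = 740 cos 339° + 53.9 cos 35° + T_C cos 162.9° + T_D cos 139.6° = 0.
        ΣF_y = 740 sin 339° + 53.9 sin 35° + T_C sin 162.9° + T_D sin 139.6° = 0.
The known terms sum to (735, -234.3) N, so -0.9558 T_C − 0.7615 T_D = -735 and 0.2940 T_C + 0.6481 T_D = 234.3.
Solving simultaneously: T_C = 753.3 N, T_D = 19.72 N.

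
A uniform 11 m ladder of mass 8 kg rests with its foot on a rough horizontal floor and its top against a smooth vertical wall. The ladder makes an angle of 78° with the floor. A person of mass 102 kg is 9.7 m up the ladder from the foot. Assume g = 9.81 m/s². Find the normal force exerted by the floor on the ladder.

N_floor ≈ 1080 N

ΣF_y = 0: N_floor = 8×9.81 + 102×9.81 = 1079.1 N.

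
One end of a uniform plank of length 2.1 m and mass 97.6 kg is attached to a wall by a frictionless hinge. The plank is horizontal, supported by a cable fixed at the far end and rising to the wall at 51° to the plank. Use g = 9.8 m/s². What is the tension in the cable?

T ≈ 615 N

Take torques about the hinge: T sin 51° · 2.1 = 97.6×9.8×1.05 = 1004.3 N·m.
So T = 1004.3 / (0.7771 × 2.1) = 615.38 N.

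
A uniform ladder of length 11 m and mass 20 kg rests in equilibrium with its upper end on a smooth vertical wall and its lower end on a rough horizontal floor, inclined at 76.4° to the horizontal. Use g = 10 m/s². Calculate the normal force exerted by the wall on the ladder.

N_wall ≈ 24.2 N

Torques about the foot: N_wall · 11 sin 76.4° = 20×10×5.5 cos 76.4° → N_wall = 24.193 N.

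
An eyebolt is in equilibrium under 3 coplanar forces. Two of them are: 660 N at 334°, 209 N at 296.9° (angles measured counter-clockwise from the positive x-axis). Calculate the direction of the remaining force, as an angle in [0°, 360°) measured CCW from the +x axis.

Sum the known components: ΣF_x = 687.8 N, ΣF_y = -475.7 N.
For equilibrium the remaining force must supply (−ΣF_x, −ΣF_y) = (-687.8, 475.7) N.
Magnitude = √((-687.8)² + (475.7)²) = 836.3 N; direction = atan2(475.7, -687.8) = 145.3°.

θ ≈ 145°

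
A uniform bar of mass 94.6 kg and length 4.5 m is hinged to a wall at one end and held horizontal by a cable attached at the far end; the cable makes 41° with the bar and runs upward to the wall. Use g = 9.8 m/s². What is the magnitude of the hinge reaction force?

|H| ≈ 707 N

Take torques about the hinge: T sin 41° · 4.5 = 94.6×9.8×2.25 = 2085.9 N·m.
So T = 2085.9 / (0.6561 × 4.5) = 706.55 N.
ΣF_x = 0: H_x = T cos 41° = 533.24 N.
ΣF_y = 0: H_y = (94.6×9.8) − T sin 41° = 927.08 − 463.54 = 463.54 N.
|H| = √(H_x² + H_y²) = √((533.24)² + (463.54)²) = 706.55 N.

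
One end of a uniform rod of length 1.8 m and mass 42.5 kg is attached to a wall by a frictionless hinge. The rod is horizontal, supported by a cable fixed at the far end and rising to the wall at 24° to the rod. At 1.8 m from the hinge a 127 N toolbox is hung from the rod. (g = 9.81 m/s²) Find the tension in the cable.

Take torques about the hinge: T sin 24° · 1.8 = 42.5×9.81×0.9 + 127×1.8 = 603.83 N·m.
So T = 603.83 / (0.4067 × 1.8) = 824.77 N.

T ≈ 825 N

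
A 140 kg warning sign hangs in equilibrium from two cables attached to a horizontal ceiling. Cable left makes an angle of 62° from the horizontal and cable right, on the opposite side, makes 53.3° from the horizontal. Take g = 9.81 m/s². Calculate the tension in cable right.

T_right ≈ 713 N

Weight W = 140 × 9.81 = 1373 N acts straight down.
Horizontal: T_left cos 62° = T_right cos 53.3°  →  T_left = 1.273 T_right.
Vertical: T_left sin 62° + T_right sin 53.3° = 1373.
Substituting the horizontal relation into the vertical equation gives 1.926 T_right = 1373, so T_right = 713.2 N.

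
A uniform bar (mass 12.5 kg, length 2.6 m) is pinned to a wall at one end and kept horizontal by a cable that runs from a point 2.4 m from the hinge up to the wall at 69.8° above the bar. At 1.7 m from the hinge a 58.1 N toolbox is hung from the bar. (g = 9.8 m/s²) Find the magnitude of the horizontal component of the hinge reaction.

H_x ≈ 39.6 N

Take torques about the hinge: T sin 69.8° · 2.4 = 12.5×9.8×1.3 + 58.1×1.7 = 258.02 N·m.
So T = 258.02 / (0.9385 × 2.4) = 114.55 N.
ΣF_x = 0: H_x = T cos 69.8° = 39.555 N.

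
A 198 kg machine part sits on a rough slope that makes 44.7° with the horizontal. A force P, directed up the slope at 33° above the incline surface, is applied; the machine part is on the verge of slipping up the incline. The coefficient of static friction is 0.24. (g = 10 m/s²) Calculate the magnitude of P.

On the verge of sliding up the incline, friction equals μN and acts down the slope.
Perpendicular: N + P sin 33° = W cos 44.7° = 1407 N.
Along incline: P cos 33° = W sin 44.7° + μN  with W sin 44.7° = 1393 N.
Solving the pair for P and N: P = 1785 N, N = 435.1 N (and f = μN = 104.4 N).

P ≈ 1790 N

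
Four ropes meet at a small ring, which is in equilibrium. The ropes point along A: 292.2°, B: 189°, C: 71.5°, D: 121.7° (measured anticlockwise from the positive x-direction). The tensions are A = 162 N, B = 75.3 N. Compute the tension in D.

T_D ≈ 50.6 N

Resolve: ΣF_x = 162 cos 292.2° + 75.3 cos 189° + T_C cos 71.5° + T_D cos 121.7° = 0.
        ΣF_y = 162 sin 292.2° + 75.3 sin 189° + T_C sin 71.5° + T_D sin 121.7° = 0.
The known terms sum to (-13.16, -161.8) N, so 0.3173 T_C − 0.5255 T_D = 13.16 and 0.9483 T_C + 0.8508 T_D = 161.8.
Solving simultaneously: T_C = 125.2 N, T_D = 50.56 N.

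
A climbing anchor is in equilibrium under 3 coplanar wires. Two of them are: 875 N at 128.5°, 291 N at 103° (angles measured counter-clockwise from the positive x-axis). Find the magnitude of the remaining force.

F ≈ 1140 N

Sum the known components: ΣF_x = -610.2 N, ΣF_y = 968.3 N.
For equilibrium the remaining force must supply (−ΣF_x, −ΣF_y) = (610.2, -968.3) N.
Magnitude = √((610.2)² + (-968.3)²) = 1145 N; direction = atan2(-968.3, 610.2) = 302.2°.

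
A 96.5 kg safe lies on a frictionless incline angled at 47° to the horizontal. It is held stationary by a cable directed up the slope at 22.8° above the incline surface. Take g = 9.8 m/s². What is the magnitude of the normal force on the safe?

Take axes along and perpendicular to the incline. Weight components: W sin 47° = 691.6 N down-slope, W cos 47° = 645 N into the surface.
Along incline: T cos 22.8° = W sin 47° → T = 750.3 N.
Perpendicular: N = W cos 47° − T sin 22.8° = 354.2 N.

N ≈ 354 N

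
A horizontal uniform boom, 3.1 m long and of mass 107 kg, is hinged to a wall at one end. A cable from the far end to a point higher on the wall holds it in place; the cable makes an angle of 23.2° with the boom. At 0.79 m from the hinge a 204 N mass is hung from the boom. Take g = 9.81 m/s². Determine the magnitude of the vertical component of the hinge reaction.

Take torques about the hinge: T sin 23.2° · 3.1 = 107×9.81×1.55 + 204×0.79 = 1788.1 N·m.
So T = 1788.1 / (0.3939 × 3.1) = 1464.2 N.
ΣF_y = 0: H_y = (107×9.81 + 204) − T sin 23.2° = 1253.7 − 576.82 = 676.85 N.

|H_y| ≈ 677 N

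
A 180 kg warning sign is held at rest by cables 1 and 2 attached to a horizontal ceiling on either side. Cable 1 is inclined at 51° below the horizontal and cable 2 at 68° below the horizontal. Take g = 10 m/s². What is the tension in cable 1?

Weight W = 180 × 10 = 1800 N acts straight down.
Horizontal: T_1 cos 51° = T_2 cos 68°  →  T_2 = 1.68 T_1.
Vertical: T_1 sin 51° + T_2 sin 68° = 1800.
Substituting the horizontal relation into the vertical equation gives 2.335 T_1 = 1800, so T_1 = 771 N.

T_1 ≈ 771 N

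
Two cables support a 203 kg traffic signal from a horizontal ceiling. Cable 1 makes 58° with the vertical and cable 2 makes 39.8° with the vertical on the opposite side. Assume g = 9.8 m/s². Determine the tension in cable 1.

Angles from the horizontal: cable 1 is 90° − 58° = 32°, cable 2 is 90° − 39.8° = 50.2°.
Weight W = 203 × 9.8 = 1989 N acts straight down.
Horizontal: T_1 cos 32° = T_2 cos 50.2°  →  T_2 = 1.325 T_1.
Vertical: T_1 sin 32° + T_2 sin 50.2° = 1989.
Substituting the horizontal relation into the vertical equation gives 1.548 T_1 = 1989, so T_1 = 1285 N.

T_1 ≈ 1290 N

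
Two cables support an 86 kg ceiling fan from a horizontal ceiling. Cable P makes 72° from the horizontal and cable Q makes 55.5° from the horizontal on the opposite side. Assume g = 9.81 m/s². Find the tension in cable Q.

T_Q ≈ 329 N

Weight W = 86 × 9.81 = 843.7 N acts straight down.
Horizontal: T_P cos 72° = T_Q cos 55.5°  →  T_P = 1.833 T_Q.
Vertical: T_P sin 72° + T_Q sin 55.5° = 843.7.
Substituting the horizontal relation into the vertical equation gives 2.567 T_Q = 843.7, so T_Q = 328.6 N.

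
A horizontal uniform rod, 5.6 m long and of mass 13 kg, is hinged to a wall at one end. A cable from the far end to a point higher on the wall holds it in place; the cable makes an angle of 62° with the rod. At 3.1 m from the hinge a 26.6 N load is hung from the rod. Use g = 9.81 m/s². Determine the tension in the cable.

Take torques about the hinge: T sin 62° · 5.6 = 13×9.81×2.8 + 26.6×3.1 = 439.54 N·m.
So T = 439.54 / (0.8829 × 5.6) = 88.895 N.

T ≈ 88.9 N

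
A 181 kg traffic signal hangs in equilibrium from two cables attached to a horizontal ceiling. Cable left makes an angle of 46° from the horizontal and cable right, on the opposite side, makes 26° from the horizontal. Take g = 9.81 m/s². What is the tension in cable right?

Weight W = 181 × 9.81 = 1776 N acts straight down.
Horizontal: T_left cos 46° = T_right cos 26°  →  T_left = 1.294 T_right.
Vertical: T_left sin 46° + T_right sin 26° = 1776.
Substituting the horizontal relation into the vertical equation gives 1.369 T_right = 1776, so T_right = 1297 N.

T_right ≈ 1300 N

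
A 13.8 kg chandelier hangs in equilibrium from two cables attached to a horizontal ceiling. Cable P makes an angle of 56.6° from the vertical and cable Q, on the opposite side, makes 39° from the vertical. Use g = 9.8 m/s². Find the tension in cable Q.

Angles from the horizontal: cable P is 90° − 56.6° = 33.4°, cable Q is 90° − 39° = 51°.
Weight W = 13.8 × 9.8 = 135.2 N acts straight down.
Horizontal: T_P cos 33.4° = T_Q cos 51°  →  T_P = 0.7538 T_Q.
Vertical: T_P sin 33.4° + T_Q sin 51° = 135.2.
Substituting the horizontal relation into the vertical equation gives 1.192 T_Q = 135.2, so T_Q = 113.4 N.

T_Q ≈ 113 N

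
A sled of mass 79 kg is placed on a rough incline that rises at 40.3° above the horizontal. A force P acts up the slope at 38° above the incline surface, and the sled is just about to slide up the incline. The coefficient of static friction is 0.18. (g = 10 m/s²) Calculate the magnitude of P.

P ≈ 689 N

On the verge of sliding up the incline, friction equals μN and acts down the slope.
Perpendicular: N + P sin 38° = W cos 40.3° = 602.5 N.
Along incline: P cos 38° = W sin 40.3° + μN  with W sin 40.3° = 511 N.
Solving the pair for P and N: P = 689.1 N, N = 178.2 N (and f = μN = 32.08 N).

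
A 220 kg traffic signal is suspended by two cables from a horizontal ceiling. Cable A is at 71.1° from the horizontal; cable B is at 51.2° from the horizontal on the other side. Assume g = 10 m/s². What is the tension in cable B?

T_B ≈ 843 N

Weight W = 220 × 10 = 2200 N acts straight down.
Horizontal: T_A cos 71.1° = T_B cos 51.2°  →  T_A = 1.934 T_B.
Vertical: T_A sin 71.1° + T_B sin 51.2° = 2200.
Substituting the horizontal relation into the vertical equation gives 2.609 T_B = 2200, so T_B = 843.1 N.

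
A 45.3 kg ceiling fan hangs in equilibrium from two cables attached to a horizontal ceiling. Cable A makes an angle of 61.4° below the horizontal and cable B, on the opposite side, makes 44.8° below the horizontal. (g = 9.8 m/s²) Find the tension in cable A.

Weight W = 45.3 × 9.8 = 443.9 N acts straight down.
Horizontal: T_A cos 61.4° = T_B cos 44.8°  →  T_B = 0.6746 T_A.
Vertical: T_A sin 61.4° + T_B sin 44.8° = 443.9.
Substituting the horizontal relation into the vertical equation gives 1.353 T_A = 443.9, so T_A = 328 N.

T_A ≈ 328 N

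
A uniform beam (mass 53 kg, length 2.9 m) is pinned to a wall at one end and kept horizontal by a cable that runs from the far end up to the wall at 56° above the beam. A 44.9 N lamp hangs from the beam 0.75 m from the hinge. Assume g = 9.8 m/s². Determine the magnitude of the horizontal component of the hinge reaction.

H_x ≈ 183 N

Take torques about the hinge: T sin 56° · 2.9 = 53×9.8×1.45 + 44.9×0.75 = 786.81 N·m.
So T = 786.81 / (0.8290 × 2.9) = 327.26 N.
ΣF_x = 0: H_x = T cos 56° = 183 N.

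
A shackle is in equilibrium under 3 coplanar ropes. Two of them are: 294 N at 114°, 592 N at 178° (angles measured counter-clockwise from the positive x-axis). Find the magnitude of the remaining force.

Sum the known components: ΣF_x = -711.2 N, ΣF_y = 289.2 N.
For equilibrium the remaining force must supply (−ΣF_x, −ΣF_y) = (711.2, -289.2) N.
Magnitude = √((711.2)² + (-289.2)²) = 767.8 N; direction = atan2(-289.2, 711.2) = 337.9°.

F ≈ 768 N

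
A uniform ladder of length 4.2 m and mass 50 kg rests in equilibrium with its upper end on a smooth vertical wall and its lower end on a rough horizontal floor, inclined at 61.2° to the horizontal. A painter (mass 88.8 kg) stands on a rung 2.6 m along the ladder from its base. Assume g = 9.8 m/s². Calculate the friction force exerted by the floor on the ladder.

f ≈ 431 N

Torques about the foot: N_wall · 4.2 sin 61.2° = 50×9.8×2.1 cos 61.2° + 88.8×9.8×2.6 cos 61.2° → N_wall = 430.85 N.
ΣF_x = 0: f_floor = N_wall = 430.85 N.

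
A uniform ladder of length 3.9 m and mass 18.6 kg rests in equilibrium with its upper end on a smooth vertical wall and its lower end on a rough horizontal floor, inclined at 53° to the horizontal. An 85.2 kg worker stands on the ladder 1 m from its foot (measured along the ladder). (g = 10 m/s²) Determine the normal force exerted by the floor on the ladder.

N_floor ≈ 1040 N

ΣF_y = 0: N_floor = 18.6×10 + 85.2×10 = 1038 N.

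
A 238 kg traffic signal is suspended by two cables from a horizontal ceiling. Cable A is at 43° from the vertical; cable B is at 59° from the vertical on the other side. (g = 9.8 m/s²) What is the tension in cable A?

T_A ≈ 2040 N

Angles from the horizontal: cable A is 90° − 43° = 47°, cable B is 90° − 59° = 31°.
Weight W = 238 × 9.8 = 2332 N acts straight down.
Horizontal: T_A cos 47° = T_B cos 31°  →  T_B = 0.7956 T_A.
Vertical: T_A sin 47° + T_B sin 31° = 2332.
Substituting the horizontal relation into the vertical equation gives 1.141 T_A = 2332, so T_A = 2044 N.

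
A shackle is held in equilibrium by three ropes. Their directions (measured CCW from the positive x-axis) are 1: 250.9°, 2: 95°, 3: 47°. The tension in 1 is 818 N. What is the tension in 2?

T_2 ≈ 446 N

Resolve: ΣF_x = 818 cos 250.9° + T_2 cos 95° + T_3 cos 47° = 0.
        ΣF_y = 818 sin 250.9° + T_2 sin 95° + T_3 sin 47° = 0.
The known terms sum to (-267.7, -773) N, so -0.0872 T_2 + 0.6820 T_3 = 267.7 and 0.9962 T_2 + 0.7314 T_3 = 773.
Solving simultaneously: T_2 = 446 N, T_3 = 449.5 N.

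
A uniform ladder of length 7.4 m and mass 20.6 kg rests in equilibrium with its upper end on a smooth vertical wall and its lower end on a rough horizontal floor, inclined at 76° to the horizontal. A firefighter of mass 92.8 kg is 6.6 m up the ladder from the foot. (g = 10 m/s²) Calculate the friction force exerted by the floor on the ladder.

f ≈ 232 N

Torques about the foot: N_wall · 7.4 sin 76° = 20.6×10×3.7 cos 76° + 92.8×10×6.6 cos 76° → N_wall = 232.04 N.
ΣF_x = 0: f_floor = N_wall = 232.04 N.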